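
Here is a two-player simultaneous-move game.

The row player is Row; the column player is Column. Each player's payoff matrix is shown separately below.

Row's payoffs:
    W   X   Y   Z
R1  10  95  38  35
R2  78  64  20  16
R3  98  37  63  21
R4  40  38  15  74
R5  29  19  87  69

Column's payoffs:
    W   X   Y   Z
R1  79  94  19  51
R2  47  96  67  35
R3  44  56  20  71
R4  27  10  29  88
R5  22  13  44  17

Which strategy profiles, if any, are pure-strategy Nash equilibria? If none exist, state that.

(R1, X); (R4, Z); (R5, Y)

Row against W: payoffs 10, 78, 98, 40, 29 → best response R3.
Row against X: payoffs 95, 64, 37, 38, 19 → best response R1.
Row against Y: payoffs 38, 20, 63, 15, 87 → best response R5.
Row against Z: payoffs 35, 16, 21, 74, 69 → best response R4.
Column against R1: payoffs 79, 94, 19, 51 → best response X.
Column against R2: payoffs 47, 96, 67, 35 → best response X.
Column against R3: payoffs 44, 56, 20, 71 → best response Z.
Column against R4: payoffs 27, 10, 29, 88 → best response Z.
Column against R5: payoffs 22, 13, 44, 17 → best response Y.
Mutual best responses: (R1, X); (R4, Z); (R5, Y).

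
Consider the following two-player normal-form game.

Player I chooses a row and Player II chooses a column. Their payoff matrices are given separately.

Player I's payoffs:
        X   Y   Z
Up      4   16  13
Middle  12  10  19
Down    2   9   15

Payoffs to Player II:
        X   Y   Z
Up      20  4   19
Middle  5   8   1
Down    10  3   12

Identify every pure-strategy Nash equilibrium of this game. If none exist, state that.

Player I against X: payoffs 4, 12, 2 → best response Middle.
Player I against Y: payoffs 16, 10, 9 → best response Up.
Player I against Z: payoffs 13, 19, 15 → best response Middle.
Player II against Up: payoffs 20, 4, 19 → best response X.
Player II against Middle: payoffs 5, 8, 1 → best response Y.
Player II against Down: payoffs 10, 3, 12 → best response Z.
No profile is a mutual best response for all players.

This game has no pure Nash equilibrium.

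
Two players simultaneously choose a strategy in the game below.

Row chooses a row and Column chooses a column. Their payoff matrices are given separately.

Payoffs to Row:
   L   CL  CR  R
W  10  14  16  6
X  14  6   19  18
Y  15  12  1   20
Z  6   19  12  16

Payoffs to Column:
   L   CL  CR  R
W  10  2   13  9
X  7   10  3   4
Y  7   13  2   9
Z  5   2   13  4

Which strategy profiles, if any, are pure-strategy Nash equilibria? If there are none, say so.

Row against L: payoffs 10, 14, 15, 6 → best response Y.
Row against CL: payoffs 14, 6, 12, 19 → best response Z.
Row against CR: payoffs 16, 19, 1, 12 → best response X.
Row against R: payoffs 6, 18, 20, 16 → best response Y.
Column against W: payoffs 10, 2, 13, 9 → best response CR.
Column against X: payoffs 7, 10, 3, 4 → best response CL.
Column against Y: payoffs 7, 13, 2, 9 → best response CL.
Column against Z: payoffs 5, 2, 13, 4 → best response CR.
No profile is a mutual best response for all players.

No pure-strategy Nash equilibrium.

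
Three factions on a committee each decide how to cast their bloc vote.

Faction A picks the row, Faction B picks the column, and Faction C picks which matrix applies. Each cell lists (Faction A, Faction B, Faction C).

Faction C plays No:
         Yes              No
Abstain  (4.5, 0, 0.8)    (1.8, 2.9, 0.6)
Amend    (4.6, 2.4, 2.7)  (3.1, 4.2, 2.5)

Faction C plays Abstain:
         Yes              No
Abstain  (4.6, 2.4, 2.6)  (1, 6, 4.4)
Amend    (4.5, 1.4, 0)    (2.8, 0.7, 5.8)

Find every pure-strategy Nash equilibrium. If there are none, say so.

Mark each player's best response to every combination of opponents' strategies; a profile where every player is best-responding is a pure Nash equilibrium.
Faction A against (Yes, No): payoffs 4.5, 4.6 → best response Amend.
Faction A against (Yes, Abstain): payoffs 4.6, 4.5 → best response Abstain.
Faction A against (No, No): payoffs 1.8, 3.1 → best response Amend.
Faction A against (No, Abstain): payoffs 1, 2.8 → best response Amend.
Faction B against (Abstain, No): payoffs 0, 2.9 → best response No.
Faction B against (Abstain, Abstain): payoffs 2.4, 6 → best response No.
Faction B against (Amend, No): payoffs 2.4, 4.2 → best response No.
Faction B against (Amend, Abstain): payoffs 1.4, 0.7 → best response Yes.
Faction C against (Abstain, Yes): payoffs 0.8, 2.6 → best response Abstain.
Faction C against (Abstain, No): payoffs 0.6, 4.4 → best response Abstain.
Faction C against (Amend, Yes): payoffs 2.7, 0 → best response No.
Faction C against (Amend, No): payoffs 2.5, 5.8 → best response Abstain.
No profile is a mutual best response for all players.

There is no pure-strategy Nash equilibrium.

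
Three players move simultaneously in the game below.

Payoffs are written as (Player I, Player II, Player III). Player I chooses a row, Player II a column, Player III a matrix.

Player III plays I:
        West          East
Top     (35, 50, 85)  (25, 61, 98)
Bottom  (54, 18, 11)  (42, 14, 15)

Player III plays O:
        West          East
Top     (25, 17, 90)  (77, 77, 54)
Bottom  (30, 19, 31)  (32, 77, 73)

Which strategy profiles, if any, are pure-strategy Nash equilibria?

Mark each player's best response to every combination of opponents' strategies; a profile where every player is best-responding is a pure Nash equilibrium.
Player I against (West, I): payoffs 35, 54 → best response Bottom.
Player I against (West, O): payoffs 25, 30 → best response Bottom.
Player I against (East, I): payoffs 25, 42 → best response Bottom.
Player I against (East, O): payoffs 77, 32 → best response Top.
Player II against (Top, I): payoffs 50, 61 → best response East.
Player II against (Top, O): payoffs 17, 77 → best response East.
Player II against (Bottom, I): payoffs 18, 14 → best response West.
Player II against (Bottom, O): payoffs 19, 77 → best response East.
Player III against (Top, West): payoffs 85, 90 → best response O.
Player III against (Top, East): payoffs 98, 54 → best response I.
Player III against (Bottom, West): payoffs 11, 31 → best response O.
Player III against (Bottom, East): payoffs 15, 73 → best response O.
No profile is a mutual best response for all players.

none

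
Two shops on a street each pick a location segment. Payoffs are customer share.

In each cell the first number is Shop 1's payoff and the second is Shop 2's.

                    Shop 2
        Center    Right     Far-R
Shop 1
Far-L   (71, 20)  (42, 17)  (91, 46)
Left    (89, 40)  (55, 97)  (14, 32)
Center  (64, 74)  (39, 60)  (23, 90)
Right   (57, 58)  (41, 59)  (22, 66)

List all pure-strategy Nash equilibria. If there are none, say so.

The pure Nash equilibria are (Far-L, Far-R), (Left, Right).

Shop 1 against Center: payoffs 71, 89, 64, 57 → best response Left.
Shop 1 against Right: payoffs 42, 55, 39, 41 → best response Left.
Shop 1 against Far-R: payoffs 91, 14, 23, 22 → best response Far-L.
Shop 2 against Far-L: payoffs 20, 17, 46 → best response Far-R.
Shop 2 against Left: payoffs 40, 97, 32 → best response Right.
Shop 2 against Center: payoffs 74, 60, 90 → best response Far-R.
Shop 2 against Right: payoffs 58, 59, 66 → best response Far-R.
Mutual best responses: (Far-L, Far-R); (Left, Right).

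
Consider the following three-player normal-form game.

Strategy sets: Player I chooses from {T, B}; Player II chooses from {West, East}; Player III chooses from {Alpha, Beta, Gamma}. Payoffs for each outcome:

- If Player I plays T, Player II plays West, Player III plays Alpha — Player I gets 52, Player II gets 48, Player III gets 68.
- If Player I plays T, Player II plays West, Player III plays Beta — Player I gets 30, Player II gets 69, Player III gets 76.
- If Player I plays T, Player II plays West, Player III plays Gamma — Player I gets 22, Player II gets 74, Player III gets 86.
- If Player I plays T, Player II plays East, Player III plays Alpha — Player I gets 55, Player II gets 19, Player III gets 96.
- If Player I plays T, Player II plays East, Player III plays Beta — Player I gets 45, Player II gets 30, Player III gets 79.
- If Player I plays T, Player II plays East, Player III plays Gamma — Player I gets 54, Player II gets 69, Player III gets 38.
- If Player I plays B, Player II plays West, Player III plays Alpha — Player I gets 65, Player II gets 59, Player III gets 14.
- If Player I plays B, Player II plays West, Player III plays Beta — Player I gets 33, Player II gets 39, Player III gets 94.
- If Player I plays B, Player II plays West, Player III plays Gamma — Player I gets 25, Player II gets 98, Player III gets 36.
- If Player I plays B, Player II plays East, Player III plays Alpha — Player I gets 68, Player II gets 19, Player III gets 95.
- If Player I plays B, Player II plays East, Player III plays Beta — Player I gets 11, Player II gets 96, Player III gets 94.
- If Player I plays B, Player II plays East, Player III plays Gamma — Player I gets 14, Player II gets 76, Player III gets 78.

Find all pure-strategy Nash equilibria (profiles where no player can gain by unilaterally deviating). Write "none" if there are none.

Player I against (West, Alpha): payoffs 52, 65 → best response B.
Player I against (West, Beta): payoffs 30, 33 → best response B.
Player I against (West, Gamma): payoffs 22, 25 → best response B.
Player I against (East, Alpha): payoffs 55, 68 → best response B.
Player I against (East, Beta): payoffs 45, 11 → best response T.
Player I against (East, Gamma): payoffs 54, 14 → best response T.
Player II against (T, Alpha): payoffs 48, 19 → best response West.
Player II against (T, Beta): payoffs 69, 30 → best response West.
Player II against (T, Gamma): payoffs 74, 69 → best response West.
Player II against (B, Alpha): payoffs 59, 19 → best response West.
Player II against (B, Beta): payoffs 39, 96 → best response East.
Player II against (B, Gamma): payoffs 98, 76 → best response West.
Player III against (T, West): payoffs 68, 76, 86 → best response Gamma.
Player III against (T, East): payoffs 96, 79, 38 → best response Alpha.
Player III against (B, West): payoffs 14, 94, 36 → best response Beta.
Player III against (B, East): payoffs 95, 94, 78 → best response Alpha.
No profile is a mutual best response for all players.

none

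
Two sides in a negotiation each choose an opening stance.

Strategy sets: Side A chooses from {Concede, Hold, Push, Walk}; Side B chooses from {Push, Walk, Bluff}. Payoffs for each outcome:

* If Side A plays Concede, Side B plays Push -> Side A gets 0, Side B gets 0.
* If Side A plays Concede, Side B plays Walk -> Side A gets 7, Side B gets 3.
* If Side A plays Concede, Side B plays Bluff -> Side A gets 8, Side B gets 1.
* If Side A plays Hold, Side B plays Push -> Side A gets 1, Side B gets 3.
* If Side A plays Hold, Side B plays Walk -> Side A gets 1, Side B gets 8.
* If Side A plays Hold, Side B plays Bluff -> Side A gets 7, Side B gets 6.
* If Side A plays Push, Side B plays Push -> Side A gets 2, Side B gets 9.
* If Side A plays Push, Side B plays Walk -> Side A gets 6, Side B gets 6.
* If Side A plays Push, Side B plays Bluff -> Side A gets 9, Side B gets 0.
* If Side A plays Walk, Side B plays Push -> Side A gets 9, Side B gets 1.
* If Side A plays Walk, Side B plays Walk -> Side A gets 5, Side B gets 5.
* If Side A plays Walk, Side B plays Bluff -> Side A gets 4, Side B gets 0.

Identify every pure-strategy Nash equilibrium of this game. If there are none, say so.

(Concede, Walk)

(Concede, Push): Side A can switch to Hold (0 → 1). Not NE.
(Concede, Walk): Side A gets 7, best alternative 6; Side B gets 3, best alternative 1. No profitable deviation — NE.
(Concede, Bluff): Side A can switch to Push (8 → 9). Not NE.
(Hold, Push): Side A can switch to Push (1 → 2). Not NE.
(Hold, Walk): Side A can switch to Concede (1 → 7). Not NE.
(Hold, Bluff): Side A can switch to Concede (7 → 8). Not NE.
(Push, Push): Side A can switch to Walk (2 → 9). Not NE.
(The remaining 5 profiles each have a profitable deviation by the same check.)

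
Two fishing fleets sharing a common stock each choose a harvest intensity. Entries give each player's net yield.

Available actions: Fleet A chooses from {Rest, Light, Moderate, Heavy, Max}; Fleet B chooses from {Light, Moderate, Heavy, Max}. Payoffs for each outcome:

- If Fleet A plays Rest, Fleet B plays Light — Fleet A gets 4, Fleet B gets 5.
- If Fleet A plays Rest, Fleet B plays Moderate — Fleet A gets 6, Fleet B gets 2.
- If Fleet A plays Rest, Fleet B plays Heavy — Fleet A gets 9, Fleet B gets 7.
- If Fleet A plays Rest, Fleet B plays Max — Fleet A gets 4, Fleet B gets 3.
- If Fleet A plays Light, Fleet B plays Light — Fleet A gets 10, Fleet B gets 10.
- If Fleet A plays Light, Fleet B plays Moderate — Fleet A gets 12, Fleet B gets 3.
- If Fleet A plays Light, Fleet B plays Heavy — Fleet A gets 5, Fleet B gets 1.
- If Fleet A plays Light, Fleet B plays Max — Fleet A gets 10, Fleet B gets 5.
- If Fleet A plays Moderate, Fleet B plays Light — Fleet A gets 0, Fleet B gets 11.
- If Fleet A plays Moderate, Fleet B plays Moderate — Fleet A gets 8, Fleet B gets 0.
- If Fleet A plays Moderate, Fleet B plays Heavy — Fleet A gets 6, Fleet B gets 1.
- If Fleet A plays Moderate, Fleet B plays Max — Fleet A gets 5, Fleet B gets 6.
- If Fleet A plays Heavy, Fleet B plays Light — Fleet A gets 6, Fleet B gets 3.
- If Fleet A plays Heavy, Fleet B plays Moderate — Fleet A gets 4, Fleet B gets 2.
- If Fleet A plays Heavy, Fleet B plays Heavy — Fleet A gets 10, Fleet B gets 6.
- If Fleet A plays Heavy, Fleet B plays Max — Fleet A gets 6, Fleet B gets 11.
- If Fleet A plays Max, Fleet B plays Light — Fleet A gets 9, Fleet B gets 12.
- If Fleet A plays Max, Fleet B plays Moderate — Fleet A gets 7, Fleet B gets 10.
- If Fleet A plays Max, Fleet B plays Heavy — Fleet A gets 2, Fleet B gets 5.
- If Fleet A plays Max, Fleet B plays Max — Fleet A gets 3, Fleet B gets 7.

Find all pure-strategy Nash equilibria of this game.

Pure NE: (Light, Light)

For each strategy profile, look for a profitable unilateral deviation.
(Rest, Light): Fleet A can switch to Light (4 → 10). Not NE.
(Rest, Moderate): Fleet A can switch to Light (6 → 12). Not NE.
(Rest, Heavy): Fleet A can switch to Heavy (9 → 10). Not NE.
(Rest, Max): Fleet A can switch to Light (4 → 10). Not NE.
(Light, Light): Fleet A gets 10, best alternative 9; Fleet B gets 10, best alternative 5. No profitable deviation — NE.
(Light, Moderate): Fleet B can switch to Light (3 → 10). Not NE.
(Light, Heavy): Fleet A can switch to Rest (5 → 9). Not NE.
(Light, Max): Fleet B can switch to Light (5 → 10). Not NE.
(Moderate, Light): Fleet A can switch to Rest (0 → 4). Not NE.
(Moderate, Moderate): Fleet A can switch to Light (8 → 12). Not NE.
(Moderate, Heavy): Fleet A can switch to Rest (6 → 9). Not NE.
(Moderate, Max): Fleet A can switch to Light (5 → 10). Not NE.
(Heavy, Light): Fleet A can switch to Light (6 → 10). Not NE.
(The remaining 7 profiles each have a profitable deviation by the same check.)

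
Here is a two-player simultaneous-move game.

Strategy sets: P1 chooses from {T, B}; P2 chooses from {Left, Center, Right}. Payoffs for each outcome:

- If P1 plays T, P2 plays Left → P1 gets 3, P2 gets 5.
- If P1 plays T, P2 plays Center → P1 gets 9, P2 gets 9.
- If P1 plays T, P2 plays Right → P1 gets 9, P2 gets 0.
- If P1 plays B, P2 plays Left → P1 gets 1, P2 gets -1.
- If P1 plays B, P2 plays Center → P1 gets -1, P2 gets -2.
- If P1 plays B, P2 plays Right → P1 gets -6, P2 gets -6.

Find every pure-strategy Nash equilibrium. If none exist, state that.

Check each profile: it is a Nash equilibrium iff no player can strictly gain by switching unilaterally.
(T, Left): P2 can switch to Center (5 → 9). Not NE.
(T, Center): P1 gets 9, best alternative -1; P2 gets 9, best alternative 5. No profitable deviation — NE.
(T, Right): P2 can switch to Left (0 → 5). Not NE.
(B, Left): P1 can switch to T (1 → 3). Not NE.
(B, Center): P1 can switch to T (-1 → 9). Not NE.
(B, Right): P1 can switch to T (-6 → 9). Not NE.

Pure NE: (T, Center)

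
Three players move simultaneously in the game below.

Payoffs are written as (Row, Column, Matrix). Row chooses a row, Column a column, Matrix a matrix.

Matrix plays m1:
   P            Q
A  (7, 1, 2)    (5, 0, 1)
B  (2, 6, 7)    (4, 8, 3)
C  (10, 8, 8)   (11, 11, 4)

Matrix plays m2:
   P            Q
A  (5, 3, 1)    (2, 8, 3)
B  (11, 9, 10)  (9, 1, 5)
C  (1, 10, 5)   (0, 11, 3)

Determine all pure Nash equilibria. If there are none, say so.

(B, P, m2), (C, Q, m1)

Row against (P, m1): payoffs 7, 2, 10 → best response C.
Row against (P, m2): payoffs 5, 11, 1 → best response B.
Row against (Q, m1): payoffs 5, 4, 11 → best response C.
Row against (Q, m2): payoffs 2, 9, 0 → best response B.
Column against (A, m1): payoffs 1, 0 → best response P.
Column against (A, m2): payoffs 3, 8 → best response Q.
Column against (B, m1): payoffs 6, 8 → best response Q.
Column against (B, m2): payoffs 9, 1 → best response P.
Column against (C, m1): payoffs 8, 11 → best response Q.
Column against (C, m2): payoffs 10, 11 → best response Q.
Matrix against (A, P): payoffs 2, 1 → best response m1.
Matrix against (A, Q): payoffs 1, 3 → best response m2.
Matrix against (B, P): payoffs 7, 10 → best response m2.
Matrix against (B, Q): payoffs 3, 5 → best response m2.
Matrix against (C, P): payoffs 8, 5 → best response m1.
Matrix against (C, Q): payoffs 4, 3 → best response m1.
Mutual best responses: (B, P, m2); (C, Q, m1).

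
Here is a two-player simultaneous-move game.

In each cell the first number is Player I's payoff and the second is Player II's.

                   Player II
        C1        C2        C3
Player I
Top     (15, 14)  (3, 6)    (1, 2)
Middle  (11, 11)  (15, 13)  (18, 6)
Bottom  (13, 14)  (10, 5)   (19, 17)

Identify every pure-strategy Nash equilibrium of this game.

The pure Nash equilibria are (Top, C1), (Middle, C2), (Bottom, C3).

For each strategy profile, look for a profitable unilateral deviation.
(Top, C1): Player I gets 15, best alternative 13; Player II gets 14, best alternative 6. No profitable deviation — NE.
(Top, C2): Player I can switch to Middle (3 → 15). Not NE.
(Top, C3): Player I can switch to Middle (1 → 18). Not NE.
(Middle, C1): Player I can switch to Top (11 → 15). Not NE.
(Middle, C2): Player I gets 15, best alternative 10; Player II gets 13, best alternative 11. No profitable deviation — NE.
(Middle, C3): Player I can switch to Bottom (18 → 19). Not NE.
(Bottom, C1): Player I can switch to Top (13 → 15). Not NE.
(Bottom, C2): Player I can switch to Middle (10 → 15). Not NE.
(Bottom, C3): Player I gets 19, best alternative 18; Player II gets 17, best alternative 14. No profitable deviation — NE.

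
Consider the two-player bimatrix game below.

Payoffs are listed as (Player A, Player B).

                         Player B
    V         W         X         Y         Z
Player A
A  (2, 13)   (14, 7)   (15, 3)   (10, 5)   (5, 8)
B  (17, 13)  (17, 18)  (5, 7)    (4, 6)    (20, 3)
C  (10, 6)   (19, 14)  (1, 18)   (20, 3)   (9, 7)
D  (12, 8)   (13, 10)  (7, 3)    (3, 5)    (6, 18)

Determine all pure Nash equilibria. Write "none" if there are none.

There is no pure-strategy Nash equilibrium.

(A, V): Player A can switch to B (2 → 17). Not NE.
(A, W): Player A can switch to B (14 → 17). Not NE.
(A, X): Player B can switch to V (3 → 13). Not NE.
(A, Y): Player A can switch to C (10 → 20). Not NE.
(A, Z): Player A can switch to B (5 → 20). Not NE.
(B, V): Player B can switch to W (13 → 18). Not NE.
(B, W): Player A can switch to C (17 → 19). Not NE.
(B, X): Player A can switch to A (5 → 15). Not NE.
(B, Y): Player A can switch to A (4 → 10). Not NE.
(B, Z): Player B can switch to V (3 → 13). Not NE.
(The remaining 10 profiles each have a profitable deviation by the same check.)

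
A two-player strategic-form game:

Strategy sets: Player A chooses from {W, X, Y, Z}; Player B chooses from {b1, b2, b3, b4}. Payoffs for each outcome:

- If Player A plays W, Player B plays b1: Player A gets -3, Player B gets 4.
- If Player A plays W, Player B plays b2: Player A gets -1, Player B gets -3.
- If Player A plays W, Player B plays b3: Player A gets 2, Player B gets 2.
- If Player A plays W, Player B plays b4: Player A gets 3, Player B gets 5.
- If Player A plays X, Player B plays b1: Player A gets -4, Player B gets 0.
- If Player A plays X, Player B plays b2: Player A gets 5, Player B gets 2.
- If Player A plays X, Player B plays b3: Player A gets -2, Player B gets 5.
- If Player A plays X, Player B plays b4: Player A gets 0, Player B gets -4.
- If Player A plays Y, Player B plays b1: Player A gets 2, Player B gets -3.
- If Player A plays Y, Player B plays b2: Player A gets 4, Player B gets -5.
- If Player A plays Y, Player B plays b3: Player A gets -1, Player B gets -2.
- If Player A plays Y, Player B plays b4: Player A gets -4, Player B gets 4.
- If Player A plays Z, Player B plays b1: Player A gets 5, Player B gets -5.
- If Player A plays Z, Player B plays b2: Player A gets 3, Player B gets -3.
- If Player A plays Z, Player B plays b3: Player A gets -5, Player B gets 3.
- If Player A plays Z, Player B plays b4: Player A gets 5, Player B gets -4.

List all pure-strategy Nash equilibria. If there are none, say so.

For each player, find the best response to each opponent profile; mutual best responses are the pure NE.
Player A against b1: payoffs -3, -4, 2, 5 → best response Z.
Player A against b2: payoffs -1, 5, 4, 3 → best response X.
Player A against b3: payoffs 2, -2, -1, -5 → best response W.
Player A against b4: payoffs 3, 0, -4, 5 → best response Z.
Player B against W: payoffs 4, -3, 2, 5 → best response b4.
Player B against X: payoffs 0, 2, 5, -4 → best response b3.
Player B against Y: payoffs -3, -5, -2, 4 → best response b4.
Player B against Z: payoffs -5, -3, 3, -4 → best response b3.
No profile is a mutual best response for all players.

No pure-strategy Nash equilibrium.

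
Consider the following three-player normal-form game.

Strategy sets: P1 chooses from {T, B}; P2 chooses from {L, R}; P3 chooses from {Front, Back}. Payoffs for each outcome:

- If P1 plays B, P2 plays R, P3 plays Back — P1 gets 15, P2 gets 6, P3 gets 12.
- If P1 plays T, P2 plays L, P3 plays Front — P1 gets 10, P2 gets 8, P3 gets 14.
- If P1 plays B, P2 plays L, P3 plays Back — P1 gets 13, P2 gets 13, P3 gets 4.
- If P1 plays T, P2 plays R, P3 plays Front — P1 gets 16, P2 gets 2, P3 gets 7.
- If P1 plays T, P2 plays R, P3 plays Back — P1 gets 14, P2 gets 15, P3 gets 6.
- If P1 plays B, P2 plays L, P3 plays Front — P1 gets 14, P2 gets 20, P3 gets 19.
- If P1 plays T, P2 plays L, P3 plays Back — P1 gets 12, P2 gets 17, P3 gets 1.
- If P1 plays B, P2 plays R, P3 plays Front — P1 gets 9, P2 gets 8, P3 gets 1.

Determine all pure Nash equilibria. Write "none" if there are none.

The unique pure-strategy Nash equilibrium is (B, L, Front).

P1 against (L, Front): payoffs 10, 14 → best response B.
P1 against (L, Back): payoffs 12, 13 → best response B.
P1 against (R, Front): payoffs 16, 9 → best response T.
P1 against (R, Back): payoffs 14, 15 → best response B.
P2 against (T, Front): payoffs 8, 2 → best response L.
P2 against (T, Back): payoffs 17, 15 → best response L.
P2 against (B, Front): payoffs 20, 8 → best response L.
P2 against (B, Back): payoffs 13, 6 → best response L.
P3 against (T, L): payoffs 14, 1 → best response Front.
P3 against (T, R): payoffs 7, 6 → best response Front.
P3 against (B, L): payoffs 19, 4 → best response Front.
P3 against (B, R): payoffs 1, 12 → best response Back.
Mutual best responses: (B, L, Front).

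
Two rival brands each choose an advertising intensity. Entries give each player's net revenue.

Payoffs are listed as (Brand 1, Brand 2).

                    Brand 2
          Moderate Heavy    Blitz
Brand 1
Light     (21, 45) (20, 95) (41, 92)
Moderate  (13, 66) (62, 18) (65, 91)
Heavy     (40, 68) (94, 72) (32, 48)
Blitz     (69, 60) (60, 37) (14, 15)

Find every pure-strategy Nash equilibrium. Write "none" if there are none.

The pure Nash equilibria are (Moderate, Blitz), (Heavy, Heavy), (Blitz, Moderate).

(Light, Moderate): Brand 1 can switch to Heavy (21 → 40). Not NE.
(Light, Heavy): Brand 1 can switch to Moderate (20 → 62). Not NE.
(Light, Blitz): Brand 1 can switch to Moderate (41 → 65). Not NE.
(Moderate, Moderate): Brand 1 can switch to Light (13 → 21). Not NE.
(Moderate, Heavy): Brand 1 can switch to Heavy (62 → 94). Not NE.
(Moderate, Blitz): Brand 1 gets 65, best alternative 41; Brand 2 gets 91, best alternative 66. No profitable deviation — NE.
(Heavy, Moderate): Brand 1 can switch to Blitz (40 → 69). Not NE.
(Heavy, Heavy): Brand 1 gets 94, best alternative 62; Brand 2 gets 72, best alternative 68. No profitable deviation — NE.
(Heavy, Blitz): Brand 1 can switch to Light (32 → 41). Not NE.
(Blitz, Moderate): Brand 1 gets 69, best alternative 40; Brand 2 gets 60, best alternative 37. No profitable deviation — NE.
(Blitz, Heavy): Brand 1 can switch to Moderate (60 → 62). Not NE.
(Blitz, Blitz): Brand 1 can switch to Light (14 → 41). Not NE.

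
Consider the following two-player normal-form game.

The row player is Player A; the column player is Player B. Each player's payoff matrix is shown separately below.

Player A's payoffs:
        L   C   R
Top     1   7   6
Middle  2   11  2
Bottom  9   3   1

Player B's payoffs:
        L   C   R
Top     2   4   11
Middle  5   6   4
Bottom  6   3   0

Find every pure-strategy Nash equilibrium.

(Top, L): Player A can switch to Middle (1 → 2). Not NE.
(Top, C): Player A can switch to Middle (7 → 11). Not NE.
(Top, R): Player A gets 6, best alternative 2; Player B gets 11, best alternative 4. No profitable deviation — NE.
(Middle, L): Player A can switch to Bottom (2 → 9). Not NE.
(Middle, C): Player A gets 11, best alternative 7; Player B gets 6, best alternative 5. No profitable deviation — NE.
(Middle, R): Player A can switch to Top (2 → 6). Not NE.
(Bottom, L): Player A gets 9, best alternative 2; Player B gets 6, best alternative 3. No profitable deviation — NE.
(Bottom, C): Player A can switch to Top (3 → 7). Not NE.
(Bottom, R): Player A can switch to Top (1 → 6). Not NE.

The pure Nash equilibria are (Top, R) and (Middle, C) and (Bottom, L).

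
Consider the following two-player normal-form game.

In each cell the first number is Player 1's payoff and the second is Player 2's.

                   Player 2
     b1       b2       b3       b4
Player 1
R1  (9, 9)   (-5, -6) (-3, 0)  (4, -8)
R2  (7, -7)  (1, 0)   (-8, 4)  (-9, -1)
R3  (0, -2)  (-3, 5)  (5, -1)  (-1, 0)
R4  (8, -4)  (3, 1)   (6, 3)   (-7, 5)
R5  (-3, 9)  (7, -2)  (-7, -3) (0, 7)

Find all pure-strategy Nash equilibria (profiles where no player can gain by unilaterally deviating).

Pure NE: (R1, b1)

(R1, b1): Player 1 gets 9, best alternative 8; Player 2 gets 9, best alternative 0. No profitable deviation — NE.
(R1, b2): Player 1 can switch to R2 (-5 → 1). Not NE.
(R1, b3): Player 1 can switch to R3 (-3 → 5). Not NE.
(R1, b4): Player 2 can switch to b1 (-8 → 9). Not NE.
(R2, b1): Player 1 can switch to R1 (7 → 9). Not NE.
(R2, b2): Player 1 can switch to R4 (1 → 3). Not NE.
(R2, b3): Player 1 can switch to R1 (-8 → -3). Not NE.
(R2, b4): Player 1 can switch to R1 (-9 → 4). Not NE.
(R3, b1): Player 1 can switch to R1 (0 → 9). Not NE.
(R3, b2): Player 1 can switch to R2 (-3 → 1). Not NE.
(R3, b3): Player 1 can switch to R4 (5 → 6). Not NE.
(The remaining 9 profiles each have a profitable deviation by the same check.)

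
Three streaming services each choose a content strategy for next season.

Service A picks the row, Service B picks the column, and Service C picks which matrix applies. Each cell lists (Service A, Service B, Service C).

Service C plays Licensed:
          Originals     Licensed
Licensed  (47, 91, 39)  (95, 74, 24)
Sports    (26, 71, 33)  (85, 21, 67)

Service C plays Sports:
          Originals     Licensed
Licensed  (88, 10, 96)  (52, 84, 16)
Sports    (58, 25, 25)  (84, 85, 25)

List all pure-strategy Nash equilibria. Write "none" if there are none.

There is no pure-strategy Nash equilibrium.

Service A against (Originals, Licensed): payoffs 47, 26 → best response Licensed.
Service A against (Originals, Sports): payoffs 88, 58 → best response Licensed.
Service A against (Licensed, Licensed): payoffs 95, 85 → best response Licensed.
Service A against (Licensed, Sports): payoffs 52, 84 → best response Sports.
Service B against (Licensed, Licensed): payoffs 91, 74 → best response Originals.
Service B against (Licensed, Sports): payoffs 10, 84 → best response Licensed.
Service B against (Sports, Licensed): payoffs 71, 21 → best response Originals.
Service B against (Sports, Sports): payoffs 25, 85 → best response Licensed.
Service C against (Licensed, Originals): payoffs 39, 96 → best response Sports.
Service C against (Licensed, Licensed): payoffs 24, 16 → best response Licensed.
Service C against (Sports, Originals): payoffs 33, 25 → best response Licensed.
Service C against (Sports, Licensed): payoffs 67, 25 → best response Licensed.
No profile is a mutual best response for all players.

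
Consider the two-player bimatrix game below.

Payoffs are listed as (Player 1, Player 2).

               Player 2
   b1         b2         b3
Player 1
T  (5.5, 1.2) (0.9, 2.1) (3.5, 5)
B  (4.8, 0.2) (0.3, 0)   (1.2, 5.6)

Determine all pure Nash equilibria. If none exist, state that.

The unique pure-strategy Nash equilibrium is (T, b3).

Mark each player's best response to every combination of opponents' strategies; a profile where every player is best-responding is a pure Nash equilibrium.
Player 1 against b1: payoffs 5.5, 4.8 → best response T.
Player 1 against b2: payoffs 0.9, 0.3 → best response T.
Player 1 against b3: payoffs 3.5, 1.2 → best response T.
Player 2 against T: payoffs 1.2, 2.1, 5 → best response b3.
Player 2 against B: payoffs 0.2, 0, 5.6 → best response b3.
Mutual best responses: (T, b3).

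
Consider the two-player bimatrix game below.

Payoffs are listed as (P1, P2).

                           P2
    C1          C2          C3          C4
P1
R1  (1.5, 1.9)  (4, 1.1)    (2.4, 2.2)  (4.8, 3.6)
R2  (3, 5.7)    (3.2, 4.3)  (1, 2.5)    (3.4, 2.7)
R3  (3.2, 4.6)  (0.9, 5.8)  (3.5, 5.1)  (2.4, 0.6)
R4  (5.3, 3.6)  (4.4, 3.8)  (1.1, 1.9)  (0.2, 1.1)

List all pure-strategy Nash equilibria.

(R1, C4); (R4, C2)

P1 against C1: payoffs 1.5, 3, 3.2, 5.3 → best response R4.
P1 against C2: payoffs 4, 3.2, 0.9, 4.4 → best response R4.
P1 against C3: payoffs 2.4, 1, 3.5, 1.1 → best response R3.
P1 against C4: payoffs 4.8, 3.4, 2.4, 0.2 → best response R1.
P2 against R1: payoffs 1.9, 1.1, 2.2, 3.6 → best response C4.
P2 against R2: payoffs 5.7, 4.3, 2.5, 2.7 → best response C1.
P2 against R3: payoffs 4.6, 5.8, 5.1, 0.6 → best response C2.
P2 against R4: payoffs 3.6, 3.8, 1.9, 1.1 → best response C2.
Mutual best responses: (R1, C4); (R4, C2).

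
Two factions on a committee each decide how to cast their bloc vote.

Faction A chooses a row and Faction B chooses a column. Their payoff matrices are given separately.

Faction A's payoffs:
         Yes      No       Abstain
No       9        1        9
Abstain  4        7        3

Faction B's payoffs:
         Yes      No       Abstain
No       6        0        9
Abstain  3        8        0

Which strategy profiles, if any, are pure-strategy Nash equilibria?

(No, Abstain), (Abstain, No)

(No, Yes): Faction B can switch to Abstain (6 → 9). Not NE.
(No, No): Faction A can switch to Abstain (1 → 7). Not NE.
(No, Abstain): Faction A gets 9, best alternative 3; Faction B gets 9, best alternative 6. No profitable deviation — NE.
(Abstain, Yes): Faction A can switch to No (4 → 9). Not NE.
(Abstain, No): Faction A gets 7, best alternative 1; Faction B gets 8, best alternative 3. No profitable deviation — NE.
(Abstain, Abstain): Faction A can switch to No (3 → 9). Not NE.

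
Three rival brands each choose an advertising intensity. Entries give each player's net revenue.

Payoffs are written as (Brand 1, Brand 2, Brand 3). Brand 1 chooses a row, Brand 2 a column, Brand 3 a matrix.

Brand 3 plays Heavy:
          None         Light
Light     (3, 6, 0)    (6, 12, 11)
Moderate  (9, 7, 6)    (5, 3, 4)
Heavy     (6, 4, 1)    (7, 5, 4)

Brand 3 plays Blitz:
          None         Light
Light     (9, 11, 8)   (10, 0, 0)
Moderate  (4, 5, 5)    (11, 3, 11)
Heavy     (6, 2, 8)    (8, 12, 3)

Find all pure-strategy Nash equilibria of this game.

For each player, find the best response to each opponent profile; mutual best responses are the pure NE.
Brand 1 against (None, Heavy): payoffs 3, 9, 6 → best response Moderate.
Brand 1 against (None, Blitz): payoffs 9, 4, 6 → best response Light.
Brand 1 against (Light, Heavy): payoffs 6, 5, 7 → best response Heavy.
Brand 1 against (Light, Blitz): payoffs 10, 11, 8 → best response Moderate.
Brand 2 against (Light, Heavy): payoffs 6, 12 → best response Light.
Brand 2 against (Light, Blitz): payoffs 11, 0 → best response None.
Brand 2 against (Moderate, Heavy): payoffs 7, 3 → best response None.
Brand 2 against (Moderate, Blitz): payoffs 5, 3 → best response None.
Brand 2 against (Heavy, Heavy): payoffs 4, 5 → best response Light.
Brand 2 against (Heavy, Blitz): payoffs 2, 12 → best response Light.
Brand 3 against (Light, None): payoffs 0, 8 → best response Blitz.
Brand 3 against (Light, Light): payoffs 11, 0 → best response Heavy.
Brand 3 against (Moderate, None): payoffs 6, 5 → best response Heavy.
Brand 3 against (Moderate, Light): payoffs 4, 11 → best response Blitz.
Brand 3 against (Heavy, None): payoffs 1, 8 → best response Blitz.
Brand 3 against (Heavy, Light): payoffs 4, 3 → best response Heavy.
Mutual best responses: (Light, None, Blitz); (Moderate, None, Heavy); (Heavy, Light, Heavy).

Pure-strategy Nash equilibria: (Light, None, Blitz) and (Moderate, None, Heavy) and (Heavy, Light, Heavy)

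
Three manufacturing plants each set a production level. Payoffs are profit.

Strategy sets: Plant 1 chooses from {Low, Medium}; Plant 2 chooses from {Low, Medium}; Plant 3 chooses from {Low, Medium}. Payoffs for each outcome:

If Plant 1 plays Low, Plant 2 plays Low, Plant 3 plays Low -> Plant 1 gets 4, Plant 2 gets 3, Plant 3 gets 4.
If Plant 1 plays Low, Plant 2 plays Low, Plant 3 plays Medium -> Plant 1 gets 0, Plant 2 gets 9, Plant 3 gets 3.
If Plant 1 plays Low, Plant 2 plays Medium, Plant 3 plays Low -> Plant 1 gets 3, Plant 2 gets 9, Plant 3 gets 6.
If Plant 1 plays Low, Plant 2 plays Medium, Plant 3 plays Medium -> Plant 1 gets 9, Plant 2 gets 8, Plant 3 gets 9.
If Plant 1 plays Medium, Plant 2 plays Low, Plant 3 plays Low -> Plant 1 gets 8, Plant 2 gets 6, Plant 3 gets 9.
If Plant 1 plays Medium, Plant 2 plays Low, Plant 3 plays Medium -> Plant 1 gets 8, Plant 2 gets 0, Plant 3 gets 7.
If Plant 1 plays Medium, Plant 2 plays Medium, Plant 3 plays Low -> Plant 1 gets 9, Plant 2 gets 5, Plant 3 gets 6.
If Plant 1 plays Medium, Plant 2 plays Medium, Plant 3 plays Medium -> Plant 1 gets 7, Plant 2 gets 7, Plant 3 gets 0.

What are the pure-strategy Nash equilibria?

The unique pure-strategy Nash equilibrium is (Medium, Low, Low).

(Low, Low, Low): Plant 1 can switch to Medium (4 → 8). Not NE.
(Low, Low, Medium): Plant 1 can switch to Medium (0 → 8). Not NE.
(Low, Medium, Low): Plant 1 can switch to Medium (3 → 9). Not NE.
(Low, Medium, Medium): Plant 2 can switch to Low (8 → 9). Not NE.
(Medium, Low, Low): Plant 1 gets 8, best alternative 4; Plant 2 gets 6, best alternative 5; Plant 3 gets 9, best alternative 7. No profitable deviation — NE.
(Medium, Low, Medium): Plant 2 can switch to Medium (0 → 7). Not NE.
(Medium, Medium, Low): Plant 2 can switch to Low (5 → 6). Not NE.
(The remaining 1 profile has a profitable deviation by the same check.)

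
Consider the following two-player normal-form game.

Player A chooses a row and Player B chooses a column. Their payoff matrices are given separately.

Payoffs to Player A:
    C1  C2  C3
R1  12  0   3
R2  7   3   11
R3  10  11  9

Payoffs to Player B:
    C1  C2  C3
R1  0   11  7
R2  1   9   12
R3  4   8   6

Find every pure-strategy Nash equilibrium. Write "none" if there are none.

Player A against C1: payoffs 12, 7, 10 → best response R1.
Player A against C2: payoffs 0, 3, 11 → best response R3.
Player A against C3: payoffs 3, 11, 9 → best response R2.
Player B against R1: payoffs 0, 11, 7 → best response C2.
Player B against R2: payoffs 1, 9, 12 → best response C3.
Player B against R3: payoffs 4, 8, 6 → best response C2.
Mutual best responses: (R2, C3); (R3, C2).

Pure-strategy Nash equilibria: (R2, C3); (R3, C2)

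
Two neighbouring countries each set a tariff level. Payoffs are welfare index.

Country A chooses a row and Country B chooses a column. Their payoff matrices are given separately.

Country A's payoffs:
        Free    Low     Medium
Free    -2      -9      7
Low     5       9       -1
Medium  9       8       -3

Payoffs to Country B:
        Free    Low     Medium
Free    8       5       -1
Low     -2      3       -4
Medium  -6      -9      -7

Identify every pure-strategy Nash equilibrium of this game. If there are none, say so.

For each player, find the best response to each opponent profile; mutual best responses are the pure NE.
Country A against Free: payoffs -2, 5, 9 → best response Medium.
Country A against Low: payoffs -9, 9, 8 → best response Low.
Country A against Medium: payoffs 7, -1, -3 → best response Free.
Country B against Free: payoffs 8, 5, -1 → best response Free.
Country B against Low: payoffs -2, 3, -4 → best response Low.
Country B against Medium: payoffs -6, -9, -7 → best response Free.
Mutual best responses: (Low, Low); (Medium, Free).

The pure Nash equilibria are (Low, Low), (Medium, Free).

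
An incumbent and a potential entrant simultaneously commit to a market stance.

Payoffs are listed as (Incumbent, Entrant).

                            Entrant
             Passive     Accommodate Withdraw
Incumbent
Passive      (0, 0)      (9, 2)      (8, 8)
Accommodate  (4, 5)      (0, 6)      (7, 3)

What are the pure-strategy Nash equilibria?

The unique pure-strategy Nash equilibrium is (Passive, Withdraw).

Mark each player's best response to every combination of opponents' strategies; a profile where every player is best-responding is a pure Nash equilibrium.
Incumbent against Passive: payoffs 0, 4 → best response Accommodate.
Incumbent against Accommodate: payoffs 9, 0 → best response Passive.
Incumbent against Withdraw: payoffs 8, 7 → best response Passive.
Entrant against Passive: payoffs 0, 2, 8 → best response Withdraw.
Entrant against Accommodate: payoffs 5, 6, 3 → best response Accommodate.
Mutual best responses: (Passive, Withdraw).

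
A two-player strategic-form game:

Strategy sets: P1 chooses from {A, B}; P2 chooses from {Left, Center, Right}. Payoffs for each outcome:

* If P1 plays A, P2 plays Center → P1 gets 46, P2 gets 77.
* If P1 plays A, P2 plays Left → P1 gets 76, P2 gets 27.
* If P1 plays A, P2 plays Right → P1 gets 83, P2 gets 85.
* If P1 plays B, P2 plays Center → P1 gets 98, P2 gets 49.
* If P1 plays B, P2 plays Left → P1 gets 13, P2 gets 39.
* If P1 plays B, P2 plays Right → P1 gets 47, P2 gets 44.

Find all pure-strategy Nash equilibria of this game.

For each player, find the best response to each opponent profile; mutual best responses are the pure NE.
P1 against Left: payoffs 76, 13 → best response A.
P1 against Center: payoffs 46, 98 → best response B.
P1 against Right: payoffs 83, 47 → best response A.
P2 against A: payoffs 27, 77, 85 → best response Right.
P2 against B: payoffs 39, 49, 44 → best response Center.
Mutual best responses: (A, Right); (B, Center).

The pure Nash equilibria are (A, Right) and (B, Center).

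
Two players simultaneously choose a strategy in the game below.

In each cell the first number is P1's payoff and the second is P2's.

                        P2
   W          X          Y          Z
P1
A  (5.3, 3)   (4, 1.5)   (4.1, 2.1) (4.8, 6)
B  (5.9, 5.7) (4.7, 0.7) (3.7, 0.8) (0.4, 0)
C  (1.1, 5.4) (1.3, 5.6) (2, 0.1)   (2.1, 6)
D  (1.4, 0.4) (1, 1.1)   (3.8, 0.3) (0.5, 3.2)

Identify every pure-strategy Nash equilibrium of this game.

Pure-strategy Nash equilibria: (A, Z), (B, W)

(A, W): P1 can switch to B (5.3 → 5.9). Not NE.
(A, X): P1 can switch to B (4 → 4.7). Not NE.
(A, Y): P2 can switch to W (2.1 → 3). Not NE.
(A, Z): P1 gets 4.8, best alternative 2.1; P2 gets 6, best alternative 3. No profitable deviation — NE.
(B, W): P1 gets 5.9, best alternative 5.3; P2 gets 5.7, best alternative 0.8. No profitable deviation — NE.
(B, X): P2 can switch to W (0.7 → 5.7). Not NE.
(B, Y): P1 can switch to A (3.7 → 4.1). Not NE.
(B, Z): P1 can switch to A (0.4 → 4.8). Not NE.
(C, W): P1 can switch to A (1.1 → 5.3). Not NE.
(C, X): P1 can switch to A (1.3 → 4). Not NE.
(The remaining 6 profiles each have a profitable deviation by the same check.)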